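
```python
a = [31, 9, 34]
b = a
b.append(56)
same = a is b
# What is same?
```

After line 1: a = [31, 9, 34]
After line 2 (b = a is an alias, same object): a = [31, 9, 34], b = [31, 9, 34]
After line 3 (b.append mutates the shared list): a = [31, 9, 34, 56], b = [31, 9, 34, 56]
After line 4 (same = a is b; same object -> True): same = True

True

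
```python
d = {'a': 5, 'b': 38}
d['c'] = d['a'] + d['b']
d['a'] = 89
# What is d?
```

After line 1: d = {'a': 5, 'b': 38}
After line 2 (d['c'] = 5 + 38): d = {'a': 5, 'b': 38, 'c': 43}
After line 3: d = {'a': 89, 'b': 38, 'c': 43}

{'a': 89, 'b': 38, 'c': 43}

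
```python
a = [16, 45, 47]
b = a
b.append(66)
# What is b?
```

After line 1: a = [16, 45, 47]
After line 2 (b = a is an alias, same object): a = [16, 45, 47], b = [16, 45, 47]
After line 3 (b.append mutates the shared list): a = [16, 45, 47, 66], b = [16, 45, 47, 66]

[16, 45, 47, 66]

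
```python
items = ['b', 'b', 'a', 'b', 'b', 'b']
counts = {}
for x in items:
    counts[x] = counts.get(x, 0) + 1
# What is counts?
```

Initial: counts = {}, items = ['b', 'b', 'a', 'b', 'b', 'b']
See 'b': counts = {'b': 1}
See 'b': counts = {'b': 2}
See 'a': counts = {'b': 2, 'a': 1}
See 'b': counts = {'b': 3, 'a': 1}
See 'b': counts = {'b': 4, 'a': 1}
See 'b': counts = {'b': 5, 'a': 1}

{'b': 5, 'a': 1}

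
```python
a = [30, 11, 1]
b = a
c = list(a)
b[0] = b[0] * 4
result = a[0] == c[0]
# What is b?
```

After line 1: a = [30, 11, 1]
After line 2 (b = a, alias): a = [30, 11, 1], b = [30, 11, 1]
After line 3 (c = list(a) is a copy, new object): c = [30, 11, 1]
After line 4 (b[0] = 30 * 4 = 120; mutates shared a/b): a = b = [120, 11, 1], c = [30, 11, 1]
After line 5 (a[0] = 120, c[0] = 30; result = False)

[120, 11, 1]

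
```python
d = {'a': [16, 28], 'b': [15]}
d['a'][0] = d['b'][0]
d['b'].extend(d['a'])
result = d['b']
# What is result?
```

After line 1: d = {'a': [16, 28], 'b': [15]}
After line 2 (a[0] = b[0] = 15): d = {'a': [15, 28], 'b': [15]}
After line 3 (b.extend(a) appends [15, 28]): d = {'a': [15, 28], 'b': [15, 15, 28]}
After line 4: result = d['b'] = [15, 15, 28]

[15, 15, 28]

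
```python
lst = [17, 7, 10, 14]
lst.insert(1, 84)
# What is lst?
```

[17, 84, 7, 10, 14]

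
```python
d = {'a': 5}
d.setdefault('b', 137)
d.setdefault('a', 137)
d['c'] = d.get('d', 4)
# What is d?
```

After line 1: d = {'a': 5}
After line 2 (setdefault adds 'b'=137): d = {'a': 5, 'b': 137}
After line 3 (setdefault 'a' no-op, already exists): d = {'a': 5, 'b': 137}
After line 4 (get('d', 4) returns default since 'd' not in d): d = {'a': 5, 'b': 137, 'c': 4}

{'a': 5, 'b': 137, 'c': 4}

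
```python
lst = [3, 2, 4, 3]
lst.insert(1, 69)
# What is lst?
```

[3, 69, 2, 4, 3]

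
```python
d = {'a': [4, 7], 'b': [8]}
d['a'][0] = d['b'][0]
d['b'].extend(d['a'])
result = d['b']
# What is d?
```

After line 1: d = {'a': [4, 7], 'b': [8]}
After line 2 (a[0] = b[0] = 8): d = {'a': [8, 7], 'b': [8]}
After line 3 (b.extend(a) appends [8, 7]): d = {'a': [8, 7], 'b': [8, 8, 7]}
After line 4: result = d['b'] = [8, 8, 7]

{'a': [8, 7], 'b': [8, 8, 7]}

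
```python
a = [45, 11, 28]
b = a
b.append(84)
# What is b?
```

After line 1: a = [45, 11, 28]
After line 2 (b = a is an alias, same object): a = [45, 11, 28], b = [45, 11, 28]
After line 3 (b.append mutates the shared list): a = [45, 11, 28, 84], b = [45, 11, 28, 84]

[45, 11, 28, 84]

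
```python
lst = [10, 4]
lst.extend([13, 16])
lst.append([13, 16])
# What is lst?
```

After line 1: lst = [10, 4]
After line 2 (extend unpacks [13, 16]): lst = [10, 4, 13, 16]
After line 3 (append adds [13, 16] as single element): lst = [10, 4, 13, 16, [13, 16]]

[10, 4, 13, 16, [13, 16]]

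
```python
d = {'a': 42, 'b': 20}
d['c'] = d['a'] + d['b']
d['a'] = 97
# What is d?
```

After line 1: d = {'a': 42, 'b': 20}
After line 2 (d['c'] = 42 + 20): d = {'a': 42, 'b': 20, 'c': 62}
After line 3: d = {'a': 97, 'b': 20, 'c': 62}

{'a': 97, 'b': 20, 'c': 62}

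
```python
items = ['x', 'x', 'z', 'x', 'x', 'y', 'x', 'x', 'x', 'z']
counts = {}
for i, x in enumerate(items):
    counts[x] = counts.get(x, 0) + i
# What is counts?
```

Initial: counts = {}, items = ['x', 'x', 'z', 'x', 'x', 'y', 'x', 'x', 'x', 'z']
i=0, x='x': counts = {'x': 0}
i=1, x='x': counts = {'x': 1}
i=2, x='z': counts = {'x': 1, 'z': 2}
i=3, x='x': counts = {'x': 4, 'z': 2}
i=4, x='x': counts = {'x': 8, 'z': 2}
i=5, x='y': counts = {'x': 8, 'z': 2, 'y': 5}
i=6, x='x': counts = {'x': 14, 'z': 2, 'y': 5}
i=7, x='x': counts = {'x': 21, 'z': 2, 'y': 5}
i=8, x='x': counts = {'x': 29, 'z': 2, 'y': 5}
i=9, x='z': counts = {'x': 29, 'z': 11, 'y': 5}

{'x': 29, 'z': 11, 'y': 5}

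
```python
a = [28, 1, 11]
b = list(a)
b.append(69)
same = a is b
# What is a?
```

After line 1: a = [28, 1, 11]
After line 2 (b = list(a) is a shallow copy, new object): a = [28, 1, 11], b = [28, 1, 11]
After line 3 (append only mutates b): a = [28, 1, 11], b = [28, 1, 11, 69]
After line 4 (same = a is b; different objects -> False): same = False

[28, 1, 11]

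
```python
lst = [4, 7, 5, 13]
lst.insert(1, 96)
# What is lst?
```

[4, 96, 7, 5, 13]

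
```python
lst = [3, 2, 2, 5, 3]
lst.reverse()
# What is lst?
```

[3, 5, 2, 2, 3]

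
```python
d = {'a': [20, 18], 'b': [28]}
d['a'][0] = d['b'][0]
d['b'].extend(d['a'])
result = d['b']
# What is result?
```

After line 1: d = {'a': [20, 18], 'b': [28]}
After line 2 (a[0] = b[0] = 28): d = {'a': [28, 18], 'b': [28]}
After line 3 (b.extend(a) appends [28, 18]): d = {'a': [28, 18], 'b': [28, 28, 18]}
After line 4: result = d['b'] = [28, 28, 18]

[28, 28, 18]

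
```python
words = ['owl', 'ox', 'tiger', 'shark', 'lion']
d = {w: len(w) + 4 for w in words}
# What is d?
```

{'owl': 7, 'ox': 6, 'tiger': 9, 'shark': 9, 'lion': 8}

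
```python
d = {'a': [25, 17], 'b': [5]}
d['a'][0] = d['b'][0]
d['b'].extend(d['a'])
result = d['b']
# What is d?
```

After line 1: d = {'a': [25, 17], 'b': [5]}
After line 2 (a[0] = b[0] = 5): d = {'a': [5, 17], 'b': [5]}
After line 3 (b.extend(a) appends [5, 17]): d = {'a': [5, 17], 'b': [5, 5, 17]}
After line 4: result = d['b'] = [5, 5, 17]

{'a': [5, 17], 'b': [5, 5, 17]}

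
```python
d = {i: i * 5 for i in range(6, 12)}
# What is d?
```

{6: 30, 7: 35, 8: 40, 9: 45, 10: 50, 11: 55}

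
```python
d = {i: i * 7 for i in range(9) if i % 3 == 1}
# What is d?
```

{1: 7, 4: 28, 7: 49}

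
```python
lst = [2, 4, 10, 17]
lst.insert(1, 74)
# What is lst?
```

[2, 74, 4, 10, 17]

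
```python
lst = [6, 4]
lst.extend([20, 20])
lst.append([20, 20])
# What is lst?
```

After line 1: lst = [6, 4]
After line 2 (extend unpacks [20, 20]): lst = [6, 4, 20, 20]
After line 3 (append adds [20, 20] as single element): lst = [6, 4, 20, 20, [20, 20]]

[6, 4, 20, 20, [20, 20]]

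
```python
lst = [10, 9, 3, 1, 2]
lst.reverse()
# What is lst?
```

[2, 1, 3, 9, 10]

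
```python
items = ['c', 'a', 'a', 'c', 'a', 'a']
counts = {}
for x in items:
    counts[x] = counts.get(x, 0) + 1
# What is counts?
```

Initial: counts = {}, items = ['c', 'a', 'a', 'c', 'a', 'a']
See 'c': counts = {'c': 1}
See 'a': counts = {'c': 1, 'a': 1}
See 'a': counts = {'c': 1, 'a': 2}
See 'c': counts = {'c': 2, 'a': 2}
See 'a': counts = {'c': 2, 'a': 3}
See 'a': counts = {'c': 2, 'a': 4}

{'c': 2, 'a': 4}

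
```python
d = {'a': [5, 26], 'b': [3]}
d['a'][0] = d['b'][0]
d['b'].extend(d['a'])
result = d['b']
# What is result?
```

After line 1: d = {'a': [5, 26], 'b': [3]}
After line 2 (a[0] = b[0] = 3): d = {'a': [3, 26], 'b': [3]}
After line 3 (b.extend(a) appends [3, 26]): d = {'a': [3, 26], 'b': [3, 3, 26]}
After line 4: result = d['b'] = [3, 3, 26]

[3, 3, 26]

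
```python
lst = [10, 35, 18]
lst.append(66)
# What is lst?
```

[10, 35, 18, 66]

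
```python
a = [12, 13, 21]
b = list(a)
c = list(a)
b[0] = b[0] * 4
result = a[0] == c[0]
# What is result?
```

After line 1: a = [12, 13, 21]
After line 2 (b = list(a), copy): a = [12, 13, 21], b = [12, 13, 21]
After line 3 (c = list(a) is a copy, new object): c = [12, 13, 21]
After line 4 (b[0] = 12 * 4 = 48; only b mutates (copy)): a = [12, 13, 21], b = [48, 13, 21], c = [12, 13, 21]
After line 5 (a[0] = 12, c[0] = 12; result = True)

True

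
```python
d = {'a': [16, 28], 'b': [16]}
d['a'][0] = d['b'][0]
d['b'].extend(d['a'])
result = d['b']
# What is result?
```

After line 1: d = {'a': [16, 28], 'b': [16]}
After line 2 (a[0] = b[0] = 16): d = {'a': [16, 28], 'b': [16]}
After line 3 (b.extend(a) appends [16, 28]): d = {'a': [16, 28], 'b': [16, 16, 28]}
After line 4: result = d['b'] = [16, 16, 28]

[16, 16, 28]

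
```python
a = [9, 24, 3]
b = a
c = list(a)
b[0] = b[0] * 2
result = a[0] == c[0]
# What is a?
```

After line 1: a = [9, 24, 3]
After line 2 (b = a, alias): a = [9, 24, 3], b = [9, 24, 3]
After line 3 (c = list(a) is a copy, new object): c = [9, 24, 3]
After line 4 (b[0] = 9 * 2 = 18; mutates shared a/b): a = b = [18, 24, 3], c = [9, 24, 3]
After line 5 (a[0] = 18, c[0] = 9; result = False)

[18, 24, 3]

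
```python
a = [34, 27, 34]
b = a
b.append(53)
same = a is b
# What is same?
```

After line 1: a = [34, 27, 34]
After line 2 (b = a is an alias, same object): a = [34, 27, 34], b = [34, 27, 34]
After line 3 (b.append mutates the shared list): a = [34, 27, 34, 53], b = [34, 27, 34, 53]
After line 4 (same = a is b; same object -> True): same = True

True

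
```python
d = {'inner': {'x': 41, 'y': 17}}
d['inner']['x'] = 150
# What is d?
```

After line 1: d = {'inner': {'x': 41, 'y': 17}}
After line 2 (inner x overwritten): d = {'inner': {'x': 150, 'y': 17}}

{'inner': {'x': 150, 'y': 17}}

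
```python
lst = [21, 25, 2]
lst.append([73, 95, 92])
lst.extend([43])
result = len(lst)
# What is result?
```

After line 1: lst = [21, 25, 2]
After line 2 (append adds [73, 95, 92] as single element): lst = [21, 25, 2, [73, 95, 92]]
After line 3 (extend unpacks [43], adds 43): lst = [21, 25, 2, [73, 95, 92], 43]
After line 4: result = len(lst) = 5

5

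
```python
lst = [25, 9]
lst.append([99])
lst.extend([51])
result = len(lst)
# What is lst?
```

After line 1: lst = [25, 9]
After line 2 (append adds [99] as single element): lst = [25, 9, [99]]
After line 3 (extend unpacks [51], adds 51): lst = [25, 9, [99], 51]
After line 4: result = len(lst) = 4

[25, 9, [99], 51]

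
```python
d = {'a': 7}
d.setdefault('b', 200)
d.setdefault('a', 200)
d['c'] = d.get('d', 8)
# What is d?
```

After line 1: d = {'a': 7}
After line 2 (setdefault adds 'b'=200): d = {'a': 7, 'b': 200}
After line 3 (setdefault 'a' no-op, already exists): d = {'a': 7, 'b': 200}
After line 4 (get('d', 8) returns default since 'd' not in d): d = {'a': 7, 'b': 200, 'c': 8}

{'a': 7, 'b': 200, 'c': 8}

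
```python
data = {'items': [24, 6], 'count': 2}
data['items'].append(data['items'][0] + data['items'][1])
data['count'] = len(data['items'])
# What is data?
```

After line 1: data = {'items': [24, 6], 'count': 2}
After line 2 (append 24 + 6 = 30): data = {'items': [24, 6, 30], 'count': 2}
After line 3 (count = len(items) = 3): data = {'items': [24, 6, 30], 'count': 3}

{'items': [24, 6, 30], 'count': 3}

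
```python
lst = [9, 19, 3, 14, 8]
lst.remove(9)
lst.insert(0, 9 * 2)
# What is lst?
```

After line 1: lst = [9, 19, 3, 14, 8]
After line 2 (remove first 9): lst = [19, 3, 14, 8]
After line 3 (insert 18 at index 0): lst = [18, 19, 3, 14, 8]

[18, 19, 3, 14, 8]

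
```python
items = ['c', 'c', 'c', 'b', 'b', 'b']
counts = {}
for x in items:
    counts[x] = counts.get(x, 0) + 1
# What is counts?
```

Initial: counts = {}, items = ['c', 'c', 'c', 'b', 'b', 'b']
See 'c': counts = {'c': 1}
See 'c': counts = {'c': 2}
See 'c': counts = {'c': 3}
See 'b': counts = {'c': 3, 'b': 1}
See 'b': counts = {'c': 3, 'b': 2}
See 'b': counts = {'c': 3, 'b': 3}

{'c': 3, 'b': 3}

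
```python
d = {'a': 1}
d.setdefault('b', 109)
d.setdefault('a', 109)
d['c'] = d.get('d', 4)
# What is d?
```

After line 1: d = {'a': 1}
After line 2 (setdefault adds 'b'=109): d = {'a': 1, 'b': 109}
After line 3 (setdefault 'a' no-op, already exists): d = {'a': 1, 'b': 109}
After line 4 (get('d', 4) returns default since 'd' not in d): d = {'a': 1, 'b': 109, 'c': 4}

{'a': 1, 'b': 109, 'c': 4}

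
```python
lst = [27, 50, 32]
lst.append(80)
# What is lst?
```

[27, 50, 32, 80]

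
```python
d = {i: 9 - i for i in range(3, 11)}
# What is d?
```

{3: 6, 4: 5, 5: 4, 6: 3, 7: 2, 8: 1, 9: 0, 10: -1}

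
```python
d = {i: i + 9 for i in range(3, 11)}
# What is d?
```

{3: 12, 4: 13, 5: 14, 6: 15, 7: 16, 8: 17, 9: 18, 10: 19}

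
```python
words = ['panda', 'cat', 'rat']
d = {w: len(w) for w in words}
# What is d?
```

{'panda': 5, 'cat': 3, 'rat': 3}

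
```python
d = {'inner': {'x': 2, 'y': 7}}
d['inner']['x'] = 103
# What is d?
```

After line 1: d = {'inner': {'x': 2, 'y': 7}}
After line 2 (inner x overwritten): d = {'inner': {'x': 103, 'y': 7}}

{'inner': {'x': 103, 'y': 7}}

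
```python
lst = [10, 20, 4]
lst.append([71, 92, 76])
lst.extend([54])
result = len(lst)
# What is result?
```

After line 1: lst = [10, 20, 4]
After line 2 (append adds [71, 92, 76] as single element): lst = [10, 20, 4, [71, 92, 76]]
After line 3 (extend unpacks [54], adds 54): lst = [10, 20, 4, [71, 92, 76], 54]
After line 4: result = len(lst) = 5

5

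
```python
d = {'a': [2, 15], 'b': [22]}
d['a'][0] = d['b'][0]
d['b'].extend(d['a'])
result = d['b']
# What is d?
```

After line 1: d = {'a': [2, 15], 'b': [22]}
After line 2 (a[0] = b[0] = 22): d = {'a': [22, 15], 'b': [22]}
After line 3 (b.extend(a) appends [22, 15]): d = {'a': [22, 15], 'b': [22, 22, 15]}
After line 4: result = d['b'] = [22, 22, 15]

{'a': [22, 15], 'b': [22, 22, 15]}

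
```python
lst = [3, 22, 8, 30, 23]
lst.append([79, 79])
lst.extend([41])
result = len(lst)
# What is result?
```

After line 1: lst = [3, 22, 8, 30, 23]
After line 2 (append adds [79, 79] as single element): lst = [3, 22, 8, 30, 23, [79, 79]]
After line 3 (extend unpacks [41], adds 41): lst = [3, 22, 8, 30, 23, [79, 79], 41]
After line 4: result = len(lst) = 7

7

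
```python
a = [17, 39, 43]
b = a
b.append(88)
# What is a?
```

After line 1: a = [17, 39, 43]
After line 2 (b = a is an alias, same object): a = [17, 39, 43], b = [17, 39, 43]
After line 3 (b.append mutates the shared list): a = [17, 39, 43, 88], b = [17, 39, 43, 88]

[17, 39, 43, 88]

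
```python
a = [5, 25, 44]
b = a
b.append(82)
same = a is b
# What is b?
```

After line 1: a = [5, 25, 44]
After line 2 (b = a is an alias, same object): a = [5, 25, 44], b = [5, 25, 44]
After line 3 (b.append mutates the shared list): a = [5, 25, 44, 82], b = [5, 25, 44, 82]
After line 4 (same = a is b; same object -> True): same = True

[5, 25, 44, 82]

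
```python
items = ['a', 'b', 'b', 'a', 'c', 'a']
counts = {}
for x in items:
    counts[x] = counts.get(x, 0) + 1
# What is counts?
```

Initial: counts = {}, items = ['a', 'b', 'b', 'a', 'c', 'a']
See 'a': counts = {'a': 1}
See 'b': counts = {'a': 1, 'b': 1}
See 'b': counts = {'a': 1, 'b': 2}
See 'a': counts = {'a': 2, 'b': 2}
See 'c': counts = {'a': 2, 'b': 2, 'c': 1}
See 'a': counts = {'a': 3, 'b': 2, 'c': 1}

{'a': 3, 'b': 2, 'c': 1}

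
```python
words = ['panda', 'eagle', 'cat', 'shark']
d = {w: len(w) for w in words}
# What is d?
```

{'panda': 5, 'eagle': 5, 'cat': 3, 'shark': 5}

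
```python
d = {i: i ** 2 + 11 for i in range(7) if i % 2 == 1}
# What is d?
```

{1: 12, 3: 20, 5: 36}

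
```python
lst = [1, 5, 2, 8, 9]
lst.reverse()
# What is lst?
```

[9, 8, 2, 5, 1]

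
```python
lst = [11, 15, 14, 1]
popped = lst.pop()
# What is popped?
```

1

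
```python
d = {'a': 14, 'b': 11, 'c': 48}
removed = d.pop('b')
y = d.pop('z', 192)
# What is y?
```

After line 1: d = {'a': 14, 'b': 11, 'c': 48}
After line 2 (pop 'b' returns 11): d = {'a': 14, 'c': 48}, removed = 11
After line 3 (pop 'z' missing, returns default 192): d = {'a': 14, 'c': 48}, y = 192

192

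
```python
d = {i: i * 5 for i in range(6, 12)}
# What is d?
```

{6: 30, 7: 35, 8: 40, 9: 45, 10: 50, 11: 55}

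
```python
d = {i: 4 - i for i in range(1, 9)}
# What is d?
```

{1: 3, 2: 2, 3: 1, 4: 0, 5: -1, 6: -2, 7: -3, 8: -4}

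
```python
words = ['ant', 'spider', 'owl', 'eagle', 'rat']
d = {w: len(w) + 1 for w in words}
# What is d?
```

{'ant': 4, 'spider': 7, 'owl': 4, 'eagle': 6, 'rat': 4}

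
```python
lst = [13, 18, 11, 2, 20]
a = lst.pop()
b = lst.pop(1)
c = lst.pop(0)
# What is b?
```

After line 1: lst = [13, 18, 11, 2, 20]
After line 2 (pop() -> a = 20): lst = [13, 18, 11, 2]
After line 3 (pop(1) -> b = 18): lst = [13, 11, 2]
After line 4 (pop(0) -> c = 13): lst = [11, 2]

18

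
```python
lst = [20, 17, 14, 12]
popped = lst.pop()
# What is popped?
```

12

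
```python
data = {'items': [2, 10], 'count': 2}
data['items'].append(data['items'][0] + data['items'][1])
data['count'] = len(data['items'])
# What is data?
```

After line 1: data = {'items': [2, 10], 'count': 2}
After line 2 (append 2 + 10 = 12): data = {'items': [2, 10, 12], 'count': 2}
After line 3 (count = len(items) = 3): data = {'items': [2, 10, 12], 'count': 3}

{'items': [2, 10, 12], 'count': 3}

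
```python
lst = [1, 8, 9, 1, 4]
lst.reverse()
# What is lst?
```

[4, 1, 9, 8, 1]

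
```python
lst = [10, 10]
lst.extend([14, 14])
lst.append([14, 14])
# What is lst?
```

After line 1: lst = [10, 10]
After line 2 (extend unpacks [14, 14]): lst = [10, 10, 14, 14]
After line 3 (append adds [14, 14] as single element): lst = [10, 10, 14, 14, [14, 14]]

[10, 10, 14, 14, [14, 14]]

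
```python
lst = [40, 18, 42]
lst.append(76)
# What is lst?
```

[40, 18, 42, 76]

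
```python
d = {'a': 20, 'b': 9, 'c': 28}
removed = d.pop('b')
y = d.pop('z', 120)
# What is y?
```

After line 1: d = {'a': 20, 'b': 9, 'c': 28}
After line 2 (pop 'b' returns 9): d = {'a': 20, 'c': 28}, removed = 9
After line 3 (pop 'z' missing, returns default 120): d = {'a': 20, 'c': 28}, y = 120

120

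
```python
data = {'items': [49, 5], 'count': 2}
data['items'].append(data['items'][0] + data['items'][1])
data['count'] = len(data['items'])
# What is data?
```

After line 1: data = {'items': [49, 5], 'count': 2}
After line 2 (append 49 + 5 = 54): data = {'items': [49, 5, 54], 'count': 2}
After line 3 (count = len(items) = 3): data = {'items': [49, 5, 54], 'count': 3}

{'items': [49, 5, 54], 'count': 3}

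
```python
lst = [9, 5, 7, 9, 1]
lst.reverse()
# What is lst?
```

[1, 9, 7, 5, 9]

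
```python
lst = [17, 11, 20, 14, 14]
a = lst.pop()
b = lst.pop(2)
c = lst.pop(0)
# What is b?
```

After line 1: lst = [17, 11, 20, 14, 14]
After line 2 (pop() -> a = 14): lst = [17, 11, 20, 14]
After line 3 (pop(2) -> b = 20): lst = [17, 11, 14]
After line 4 (pop(0) -> c = 17): lst = [11, 14]

20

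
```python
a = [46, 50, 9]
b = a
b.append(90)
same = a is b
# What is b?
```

After line 1: a = [46, 50, 9]
After line 2 (b = a is an alias, same object): a = [46, 50, 9], b = [46, 50, 9]
After line 3 (b.append mutates the shared list): a = [46, 50, 9, 90], b = [46, 50, 9, 90]
After line 4 (same = a is b; same object -> True): same = True

[46, 50, 9, 90]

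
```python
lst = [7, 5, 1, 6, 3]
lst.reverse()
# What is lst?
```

[3, 6, 1, 5, 7]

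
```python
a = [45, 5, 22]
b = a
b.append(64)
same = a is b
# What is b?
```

After line 1: a = [45, 5, 22]
After line 2 (b = a is an alias, same object): a = [45, 5, 22], b = [45, 5, 22]
After line 3 (b.append mutates the shared list): a = [45, 5, 22, 64], b = [45, 5, 22, 64]
After line 4 (same = a is b; same object -> True): same = True

[45, 5, 22, 64]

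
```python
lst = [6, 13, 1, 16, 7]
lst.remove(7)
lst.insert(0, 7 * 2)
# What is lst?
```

After line 1: lst = [6, 13, 1, 16, 7]
After line 2 (remove first 7): lst = [6, 13, 1, 16]
After line 3 (insert 14 at index 0): lst = [14, 6, 13, 1, 16]

[14, 6, 13, 1, 16]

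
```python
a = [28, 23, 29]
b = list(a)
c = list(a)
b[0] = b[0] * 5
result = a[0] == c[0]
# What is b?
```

After line 1: a = [28, 23, 29]
After line 2 (b = list(a), copy): a = [28, 23, 29], b = [28, 23, 29]
After line 3 (c = list(a) is a copy, new object): c = [28, 23, 29]
After line 4 (b[0] = 28 * 5 = 140; only b mutates (copy)): a = [28, 23, 29], b = [140, 23, 29], c = [28, 23, 29]
After line 5 (a[0] = 28, c[0] = 28; result = True)

[140, 23, 29]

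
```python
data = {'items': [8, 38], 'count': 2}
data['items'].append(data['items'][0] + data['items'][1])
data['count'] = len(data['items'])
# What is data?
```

After line 1: data = {'items': [8, 38], 'count': 2}
After line 2 (append 8 + 38 = 46): data = {'items': [8, 38, 46], 'count': 2}
After line 3 (count = len(items) = 3): data = {'items': [8, 38, 46], 'count': 3}

{'items': [8, 38, 46], 'count': 3}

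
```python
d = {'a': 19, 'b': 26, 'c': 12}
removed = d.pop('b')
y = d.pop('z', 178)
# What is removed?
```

After line 1: d = {'a': 19, 'b': 26, 'c': 12}
After line 2 (pop 'b' returns 26): d = {'a': 19, 'c': 12}, removed = 26
After line 3 (pop 'z' missing, returns default 178): d = {'a': 19, 'c': 12}, y = 178

26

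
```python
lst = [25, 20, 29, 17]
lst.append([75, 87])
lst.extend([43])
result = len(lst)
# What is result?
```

After line 1: lst = [25, 20, 29, 17]
After line 2 (append adds [75, 87] as single element): lst = [25, 20, 29, 17, [75, 87]]
After line 3 (extend unpacks [43], adds 43): lst = [25, 20, 29, 17, [75, 87], 43]
After line 4: result = len(lst) = 6

6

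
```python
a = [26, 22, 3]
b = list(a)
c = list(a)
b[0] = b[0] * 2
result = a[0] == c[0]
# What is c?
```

After line 1: a = [26, 22, 3]
After line 2 (b = list(a), copy): a = [26, 22, 3], b = [26, 22, 3]
After line 3 (c = list(a) is a copy, new object): c = [26, 22, 3]
After line 4 (b[0] = 26 * 2 = 52; only b mutates (copy)): a = [26, 22, 3], b = [52, 22, 3], c = [26, 22, 3]
After line 5 (a[0] = 26, c[0] = 26; result = True)

[26, 22, 3]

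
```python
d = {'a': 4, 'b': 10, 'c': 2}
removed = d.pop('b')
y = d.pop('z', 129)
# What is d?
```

After line 1: d = {'a': 4, 'b': 10, 'c': 2}
After line 2 (pop 'b' returns 10): d = {'a': 4, 'c': 2}, removed = 10
After line 3 (pop 'z' missing, returns default 129): d = {'a': 4, 'c': 2}, y = 129

{'a': 4, 'c': 2}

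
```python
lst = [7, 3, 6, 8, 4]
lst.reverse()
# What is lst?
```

[4, 8, 6, 3, 7]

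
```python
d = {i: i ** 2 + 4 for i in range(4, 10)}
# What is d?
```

{4: 20, 5: 29, 6: 40, 7: 53, 8: 68, 9: 85}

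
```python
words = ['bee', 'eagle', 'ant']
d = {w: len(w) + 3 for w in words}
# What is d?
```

{'bee': 6, 'eagle': 8, 'ant': 6}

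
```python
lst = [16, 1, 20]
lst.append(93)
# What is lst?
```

[16, 1, 20, 93]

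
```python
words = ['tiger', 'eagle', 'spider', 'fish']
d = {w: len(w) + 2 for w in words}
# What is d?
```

{'tiger': 7, 'eagle': 7, 'spider': 8, 'fish': 6}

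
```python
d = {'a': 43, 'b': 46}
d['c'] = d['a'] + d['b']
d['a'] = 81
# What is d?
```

After line 1: d = {'a': 43, 'b': 46}
After line 2 (d['c'] = 43 + 46): d = {'a': 43, 'b': 46, 'c': 89}
After line 3: d = {'a': 81, 'b': 46, 'c': 89}

{'a': 81, 'b': 46, 'c': 89}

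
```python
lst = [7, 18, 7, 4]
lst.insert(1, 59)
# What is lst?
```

[7, 59, 18, 7, 4]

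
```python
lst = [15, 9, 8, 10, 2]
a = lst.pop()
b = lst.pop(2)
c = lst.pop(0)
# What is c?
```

After line 1: lst = [15, 9, 8, 10, 2]
After line 2 (pop() -> a = 2): lst = [15, 9, 8, 10]
After line 3 (pop(2) -> b = 8): lst = [15, 9, 10]
After line 4 (pop(0) -> c = 15): lst = [9, 10]

15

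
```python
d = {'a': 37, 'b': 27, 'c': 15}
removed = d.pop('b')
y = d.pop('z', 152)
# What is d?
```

After line 1: d = {'a': 37, 'b': 27, 'c': 15}
After line 2 (pop 'b' returns 27): d = {'a': 37, 'c': 15}, removed = 27
After line 3 (pop 'z' missing, returns default 152): d = {'a': 37, 'c': 15}, y = 152

{'a': 37, 'c': 15}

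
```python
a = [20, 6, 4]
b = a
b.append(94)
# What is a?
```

After line 1: a = [20, 6, 4]
After line 2 (b = a is an alias, same object): a = [20, 6, 4], b = [20, 6, 4]
After line 3 (b.append mutates the shared list): a = [20, 6, 4, 94], b = [20, 6, 4, 94]

[20, 6, 4, 94]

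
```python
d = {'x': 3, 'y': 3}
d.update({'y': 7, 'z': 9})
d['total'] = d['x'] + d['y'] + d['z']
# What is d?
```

After line 1: d = {'x': 3, 'y': 3}
After line 2 (y overwritten, z added): d = {'x': 3, 'y': 7, 'z': 9}
After line 3 (total = 3 + 7 + 9 = 19): d = {'x': 3, 'y': 7, 'z': 9, 'total': 19}

{'x': 3, 'y': 7, 'z': 9, 'total': 19}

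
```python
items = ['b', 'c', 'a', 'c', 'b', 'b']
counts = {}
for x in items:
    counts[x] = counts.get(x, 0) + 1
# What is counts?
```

Initial: counts = {}, items = ['b', 'c', 'a', 'c', 'b', 'b']
See 'b': counts = {'b': 1}
See 'c': counts = {'b': 1, 'c': 1}
See 'a': counts = {'b': 1, 'c': 1, 'a': 1}
See 'c': counts = {'b': 1, 'c': 2, 'a': 1}
See 'b': counts = {'b': 2, 'c': 2, 'a': 1}
See 'b': counts = {'b': 3, 'c': 2, 'a': 1}

{'b': 3, 'c': 2, 'a': 1}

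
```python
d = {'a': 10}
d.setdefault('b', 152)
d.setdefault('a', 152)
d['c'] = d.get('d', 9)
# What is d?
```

After line 1: d = {'a': 10}
After line 2 (setdefault adds 'b'=152): d = {'a': 10, 'b': 152}
After line 3 (setdefault 'a' no-op, already exists): d = {'a': 10, 'b': 152}
After line 4 (get('d', 9) returns default since 'd' not in d): d = {'a': 10, 'b': 152, 'c': 9}

{'a': 10, 'b': 152, 'c': 9}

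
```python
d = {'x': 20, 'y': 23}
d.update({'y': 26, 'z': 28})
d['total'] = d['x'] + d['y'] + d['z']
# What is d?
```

After line 1: d = {'x': 20, 'y': 23}
After line 2 (y overwritten, z added): d = {'x': 20, 'y': 26, 'z': 28}
After line 3 (total = 20 + 26 + 28 = 74): d = {'x': 20, 'y': 26, 'z': 28, 'total': 74}

{'x': 20, 'y': 26, 'z': 28, 'total': 74}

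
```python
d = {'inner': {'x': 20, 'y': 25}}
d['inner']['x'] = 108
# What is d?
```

After line 1: d = {'inner': {'x': 20, 'y': 25}}
After line 2 (inner x overwritten): d = {'inner': {'x': 108, 'y': 25}}

{'inner': {'x': 108, 'y': 25}}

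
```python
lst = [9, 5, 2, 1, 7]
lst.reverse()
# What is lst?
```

[7, 1, 2, 5, 9]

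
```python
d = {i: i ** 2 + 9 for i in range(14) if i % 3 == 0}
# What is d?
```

{0: 9, 3: 18, 6: 45, 9: 90, 12: 153}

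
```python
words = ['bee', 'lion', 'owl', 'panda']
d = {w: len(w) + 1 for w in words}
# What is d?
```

{'bee': 4, 'lion': 5, 'owl': 4, 'panda': 6}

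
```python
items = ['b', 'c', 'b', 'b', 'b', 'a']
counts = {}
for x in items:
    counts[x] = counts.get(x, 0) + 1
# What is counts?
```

Initial: counts = {}, items = ['b', 'c', 'b', 'b', 'b', 'a']
See 'b': counts = {'b': 1}
See 'c': counts = {'b': 1, 'c': 1}
See 'b': counts = {'b': 2, 'c': 1}
See 'b': counts = {'b': 3, 'c': 1}
See 'b': counts = {'b': 4, 'c': 1}
See 'a': counts = {'b': 4, 'c': 1, 'a': 1}

{'b': 4, 'c': 1, 'a': 1}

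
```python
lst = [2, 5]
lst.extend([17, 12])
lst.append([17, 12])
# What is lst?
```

After line 1: lst = [2, 5]
After line 2 (extend unpacks [17, 12]): lst = [2, 5, 17, 12]
After line 3 (append adds [17, 12] as single element): lst = [2, 5, 17, 12, [17, 12]]

[2, 5, 17, 12, [17, 12]]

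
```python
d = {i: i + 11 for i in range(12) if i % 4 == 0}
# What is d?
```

{0: 11, 4: 15, 8: 19}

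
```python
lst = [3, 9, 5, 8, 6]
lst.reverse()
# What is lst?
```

[6, 8, 5, 9, 3]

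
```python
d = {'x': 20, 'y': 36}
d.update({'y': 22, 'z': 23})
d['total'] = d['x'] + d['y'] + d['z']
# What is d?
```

After line 1: d = {'x': 20, 'y': 36}
After line 2 (y overwritten, z added): d = {'x': 20, 'y': 22, 'z': 23}
After line 3 (total = 20 + 22 + 23 = 65): d = {'x': 20, 'y': 22, 'z': 23, 'total': 65}

{'x': 20, 'y': 22, 'z': 23, 'total': 65}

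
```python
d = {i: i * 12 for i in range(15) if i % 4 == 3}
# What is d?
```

{3: 36, 7: 84, 11: 132}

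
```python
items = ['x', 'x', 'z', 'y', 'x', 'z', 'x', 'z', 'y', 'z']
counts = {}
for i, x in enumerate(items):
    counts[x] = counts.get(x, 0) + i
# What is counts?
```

Initial: counts = {}, items = ['x', 'x', 'z', 'y', 'x', 'z', 'x', 'z', 'y', 'z']
i=0, x='x': counts = {'x': 0}
i=1, x='x': counts = {'x': 1}
i=2, x='z': counts = {'x': 1, 'z': 2}
i=3, x='y': counts = {'x': 1, 'z': 2, 'y': 3}
i=4, x='x': counts = {'x': 5, 'z': 2, 'y': 3}
i=5, x='z': counts = {'x': 5, 'z': 7, 'y': 3}
i=6, x='x': counts = {'x': 11, 'z': 7, 'y': 3}
i=7, x='z': counts = {'x': 11, 'z': 14, 'y': 3}
i=8, x='y': counts = {'x': 11, 'z': 14, 'y': 11}
i=9, x='z': counts = {'x': 11, 'z': 23, 'y': 11}

{'x': 11, 'z': 23, 'y': 11}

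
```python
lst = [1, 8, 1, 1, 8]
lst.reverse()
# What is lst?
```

[8, 1, 1, 8, 1]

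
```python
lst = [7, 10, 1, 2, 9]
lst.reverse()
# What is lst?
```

[9, 2, 1, 10, 7]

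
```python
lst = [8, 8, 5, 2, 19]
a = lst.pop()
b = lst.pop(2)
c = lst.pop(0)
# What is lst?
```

After line 1: lst = [8, 8, 5, 2, 19]
After line 2 (pop() -> a = 19): lst = [8, 8, 5, 2]
After line 3 (pop(2) -> b = 5): lst = [8, 8, 2]
After line 4 (pop(0) -> c = 8): lst = [8, 2]

[8, 2]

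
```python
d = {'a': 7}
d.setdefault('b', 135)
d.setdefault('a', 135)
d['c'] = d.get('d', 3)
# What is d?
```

After line 1: d = {'a': 7}
After line 2 (setdefault adds 'b'=135): d = {'a': 7, 'b': 135}
After line 3 (setdefault 'a' no-op, already exists): d = {'a': 7, 'b': 135}
After line 4 (get('d', 3) returns default since 'd' not in d): d = {'a': 7, 'b': 135, 'c': 3}

{'a': 7, 'b': 135, 'c': 3}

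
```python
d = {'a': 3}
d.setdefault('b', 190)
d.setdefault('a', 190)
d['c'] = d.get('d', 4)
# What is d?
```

After line 1: d = {'a': 3}
After line 2 (setdefault adds 'b'=190): d = {'a': 3, 'b': 190}
After line 3 (setdefault 'a' no-op, already exists): d = {'a': 3, 'b': 190}
After line 4 (get('d', 4) returns default since 'd' not in d): d = {'a': 3, 'b': 190, 'c': 4}

{'a': 3, 'b': 190, 'c': 4}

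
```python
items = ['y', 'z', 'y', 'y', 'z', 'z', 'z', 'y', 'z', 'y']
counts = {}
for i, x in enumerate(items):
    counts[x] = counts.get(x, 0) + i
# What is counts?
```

Initial: counts = {}, items = ['y', 'z', 'y', 'y', 'z', 'z', 'z', 'y', 'z', 'y']
i=0, x='y': counts = {'y': 0}
i=1, x='z': counts = {'y': 0, 'z': 1}
i=2, x='y': counts = {'y': 2, 'z': 1}
i=3, x='y': counts = {'y': 5, 'z': 1}
i=4, x='z': counts = {'y': 5, 'z': 5}
i=5, x='z': counts = {'y': 5, 'z': 10}
i=6, x='z': counts = {'y': 5, 'z': 16}
i=7, x='y': counts = {'y': 12, 'z': 16}
i=8, x='z': counts = {'y': 12, 'z': 24}
i=9, x='y': counts = {'y': 21, 'z': 24}

{'y': 21, 'z': 24}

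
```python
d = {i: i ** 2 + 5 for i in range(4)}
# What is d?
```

{0: 5, 1: 6, 2: 9, 3: 14}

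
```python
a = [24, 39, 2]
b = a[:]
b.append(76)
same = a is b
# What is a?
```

After line 1: a = [24, 39, 2]
After line 2 (b = a[:] is a shallow copy, new object): a = [24, 39, 2], b = [24, 39, 2]
After line 3 (append only mutates b): a = [24, 39, 2], b = [24, 39, 2, 76]
After line 4 (same = a is b; different objects -> False): same = False

[24, 39, 2]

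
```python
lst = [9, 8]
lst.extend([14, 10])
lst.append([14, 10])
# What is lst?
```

After line 1: lst = [9, 8]
After line 2 (extend unpacks [14, 10]): lst = [9, 8, 14, 10]
After line 3 (append adds [14, 10] as single element): lst = [9, 8, 14, 10, [14, 10]]

[9, 8, 14, 10, [14, 10]]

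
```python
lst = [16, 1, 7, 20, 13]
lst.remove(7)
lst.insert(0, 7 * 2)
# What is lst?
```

After line 1: lst = [16, 1, 7, 20, 13]
After line 2 (remove first 7): lst = [16, 1, 20, 13]
After line 3 (insert 14 at index 0): lst = [14, 16, 1, 20, 13]

[14, 16, 1, 20, 13]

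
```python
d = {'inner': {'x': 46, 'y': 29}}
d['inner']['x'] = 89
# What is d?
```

After line 1: d = {'inner': {'x': 46, 'y': 29}}
After line 2 (inner x overwritten): d = {'inner': {'x': 89, 'y': 29}}

{'inner': {'x': 89, 'y': 29}}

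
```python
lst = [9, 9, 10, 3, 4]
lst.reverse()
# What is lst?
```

[4, 3, 10, 9, 9]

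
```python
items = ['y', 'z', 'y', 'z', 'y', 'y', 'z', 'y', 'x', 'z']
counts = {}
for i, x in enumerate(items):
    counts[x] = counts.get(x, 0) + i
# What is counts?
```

Initial: counts = {}, items = ['y', 'z', 'y', 'z', 'y', 'y', 'z', 'y', 'x', 'z']
i=0, x='y': counts = {'y': 0}
i=1, x='z': counts = {'y': 0, 'z': 1}
i=2, x='y': counts = {'y': 2, 'z': 1}
i=3, x='z': counts = {'y': 2, 'z': 4}
i=4, x='y': counts = {'y': 6, 'z': 4}
i=5, x='y': counts = {'y': 11, 'z': 4}
i=6, x='z': counts = {'y': 11, 'z': 10}
i=7, x='y': counts = {'y': 18, 'z': 10}
i=8, x='x': counts = {'y': 18, 'z': 10, 'x': 8}
i=9, x='z': counts = {'y': 18, 'z': 19, 'x': 8}

{'y': 18, 'z': 19, 'x': 8}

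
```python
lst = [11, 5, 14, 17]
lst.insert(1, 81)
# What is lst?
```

[11, 81, 5, 14, 17]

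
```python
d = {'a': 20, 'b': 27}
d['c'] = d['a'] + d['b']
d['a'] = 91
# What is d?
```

After line 1: d = {'a': 20, 'b': 27}
After line 2 (d['c'] = 20 + 27): d = {'a': 20, 'b': 27, 'c': 47}
After line 3: d = {'a': 91, 'b': 27, 'c': 47}

{'a': 91, 'b': 27, 'c': 47}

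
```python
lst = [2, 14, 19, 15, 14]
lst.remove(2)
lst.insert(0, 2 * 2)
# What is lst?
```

After line 1: lst = [2, 14, 19, 15, 14]
After line 2 (remove first 2): lst = [14, 19, 15, 14]
After line 3 (insert 4 at index 0): lst = [4, 14, 19, 15, 14]

[4, 14, 19, 15, 14]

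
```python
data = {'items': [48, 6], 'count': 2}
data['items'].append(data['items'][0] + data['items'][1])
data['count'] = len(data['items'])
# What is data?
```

After line 1: data = {'items': [48, 6], 'count': 2}
After line 2 (append 48 + 6 = 54): data = {'items': [48, 6, 54], 'count': 2}
After line 3 (count = len(items) = 3): data = {'items': [48, 6, 54], 'count': 3}

{'items': [48, 6, 54], 'count': 3}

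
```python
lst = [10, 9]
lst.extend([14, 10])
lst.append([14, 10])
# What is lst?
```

After line 1: lst = [10, 9]
After line 2 (extend unpacks [14, 10]): lst = [10, 9, 14, 10]
After line 3 (append adds [14, 10] as single element): lst = [10, 9, 14, 10, [14, 10]]

[10, 9, 14, 10, [14, 10]]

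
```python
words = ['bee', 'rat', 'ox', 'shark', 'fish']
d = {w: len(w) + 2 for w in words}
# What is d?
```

{'bee': 5, 'rat': 5, 'ox': 4, 'shark': 7, 'fish': 6}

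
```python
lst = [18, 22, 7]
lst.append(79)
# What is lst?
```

[18, 22, 7, 79]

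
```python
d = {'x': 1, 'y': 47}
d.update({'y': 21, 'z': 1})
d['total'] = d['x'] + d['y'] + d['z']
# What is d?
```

After line 1: d = {'x': 1, 'y': 47}
After line 2 (y overwritten, z added): d = {'x': 1, 'y': 21, 'z': 1}
After line 3 (total = 1 + 21 + 1 = 23): d = {'x': 1, 'y': 21, 'z': 1, 'total': 23}

{'x': 1, 'y': 21, 'z': 1, 'total': 23}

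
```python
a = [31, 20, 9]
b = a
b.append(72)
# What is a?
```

After line 1: a = [31, 20, 9]
After line 2 (b = a is an alias, same object): a = [31, 20, 9], b = [31, 20, 9]
After line 3 (b.append mutates the shared list): a = [31, 20, 9, 72], b = [31, 20, 9, 72]

[31, 20, 9, 72]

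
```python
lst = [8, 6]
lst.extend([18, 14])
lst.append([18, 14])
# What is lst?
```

After line 1: lst = [8, 6]
After line 2 (extend unpacks [18, 14]): lst = [8, 6, 18, 14]
After line 3 (append adds [18, 14] as single element): lst = [8, 6, 18, 14, [18, 14]]

[8, 6, 18, 14, [18, 14]]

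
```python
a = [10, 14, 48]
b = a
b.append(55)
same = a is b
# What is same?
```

After line 1: a = [10, 14, 48]
After line 2 (b = a is an alias, same object): a = [10, 14, 48], b = [10, 14, 48]
After line 3 (b.append mutates the shared list): a = [10, 14, 48, 55], b = [10, 14, 48, 55]
After line 4 (same = a is b; same object -> True): same = True

True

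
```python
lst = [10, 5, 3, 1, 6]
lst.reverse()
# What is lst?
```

[6, 1, 3, 5, 10]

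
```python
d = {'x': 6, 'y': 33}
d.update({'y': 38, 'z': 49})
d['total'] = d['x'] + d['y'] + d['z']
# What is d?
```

After line 1: d = {'x': 6, 'y': 33}
After line 2 (y overwritten, z added): d = {'x': 6, 'y': 38, 'z': 49}
After line 3 (total = 6 + 38 + 49 = 93): d = {'x': 6, 'y': 38, 'z': 49, 'total': 93}

{'x': 6, 'y': 38, 'z': 49, 'total': 93}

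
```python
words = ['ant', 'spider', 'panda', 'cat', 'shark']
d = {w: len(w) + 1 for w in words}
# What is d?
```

{'ant': 4, 'spider': 7, 'panda': 6, 'cat': 4, 'shark': 6}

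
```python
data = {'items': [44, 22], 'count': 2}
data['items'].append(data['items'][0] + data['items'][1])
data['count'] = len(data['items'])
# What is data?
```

After line 1: data = {'items': [44, 22], 'count': 2}
After line 2 (append 44 + 22 = 66): data = {'items': [44, 22, 66], 'count': 2}
After line 3 (count = len(items) = 3): data = {'items': [44, 22, 66], 'count': 3}

{'items': [44, 22, 66], 'count': 3}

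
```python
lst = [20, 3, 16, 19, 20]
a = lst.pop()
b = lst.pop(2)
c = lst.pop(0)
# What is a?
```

After line 1: lst = [20, 3, 16, 19, 20]
After line 2 (pop() -> a = 20): lst = [20, 3, 16, 19]
After line 3 (pop(2) -> b = 16): lst = [20, 3, 19]
After line 4 (pop(0) -> c = 20): lst = [3, 19]

20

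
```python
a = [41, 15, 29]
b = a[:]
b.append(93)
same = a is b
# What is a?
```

After line 1: a = [41, 15, 29]
After line 2 (b = a[:] is a shallow copy, new object): a = [41, 15, 29], b = [41, 15, 29]
After line 3 (append only mutates b): a = [41, 15, 29], b = [41, 15, 29, 93]
After line 4 (same = a is b; different objects -> False): same = False

[41, 15, 29]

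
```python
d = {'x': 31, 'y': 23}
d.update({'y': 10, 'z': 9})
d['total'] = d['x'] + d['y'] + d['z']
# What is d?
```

After line 1: d = {'x': 31, 'y': 23}
After line 2 (y overwritten, z added): d = {'x': 31, 'y': 10, 'z': 9}
After line 3 (total = 31 + 10 + 9 = 50): d = {'x': 31, 'y': 10, 'z': 9, 'total': 50}

{'x': 31, 'y': 10, 'z': 9, 'total': 50}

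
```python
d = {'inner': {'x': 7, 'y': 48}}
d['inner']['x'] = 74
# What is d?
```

After line 1: d = {'inner': {'x': 7, 'y': 48}}
After line 2 (inner x overwritten): d = {'inner': {'x': 74, 'y': 48}}

{'inner': {'x': 74, 'y': 48}}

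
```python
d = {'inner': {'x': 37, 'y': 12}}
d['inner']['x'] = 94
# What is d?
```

After line 1: d = {'inner': {'x': 37, 'y': 12}}
After line 2 (inner x overwritten): d = {'inner': {'x': 94, 'y': 12}}

{'inner': {'x': 94, 'y': 12}}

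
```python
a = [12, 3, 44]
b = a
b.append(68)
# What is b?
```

After line 1: a = [12, 3, 44]
After line 2 (b = a is an alias, same object): a = [12, 3, 44], b = [12, 3, 44]
After line 3 (b.append mutates the shared list): a = [12, 3, 44, 68], b = [12, 3, 44, 68]

[12, 3, 44, 68]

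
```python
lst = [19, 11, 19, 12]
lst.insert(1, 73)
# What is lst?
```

[19, 73, 11, 19, 12]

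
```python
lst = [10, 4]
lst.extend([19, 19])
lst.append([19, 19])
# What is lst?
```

After line 1: lst = [10, 4]
After line 2 (extend unpacks [19, 19]): lst = [10, 4, 19, 19]
After line 3 (append adds [19, 19] as single element): lst = [10, 4, 19, 19, [19, 19]]

[10, 4, 19, 19, [19, 19]]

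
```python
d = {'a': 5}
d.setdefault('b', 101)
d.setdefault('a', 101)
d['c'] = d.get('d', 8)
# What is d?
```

After line 1: d = {'a': 5}
After line 2 (setdefault adds 'b'=101): d = {'a': 5, 'b': 101}
After line 3 (setdefault 'a' no-op, already exists): d = {'a': 5, 'b': 101}
After line 4 (get('d', 8) returns default since 'd' not in d): d = {'a': 5, 'b': 101, 'c': 8}

{'a': 5, 'b': 101, 'c': 8}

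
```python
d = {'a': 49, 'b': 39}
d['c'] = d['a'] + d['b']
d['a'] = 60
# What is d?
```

After line 1: d = {'a': 49, 'b': 39}
After line 2 (d['c'] = 49 + 39): d = {'a': 49, 'b': 39, 'c': 88}
After line 3: d = {'a': 60, 'b': 39, 'c': 88}

{'a': 60, 'b': 39, 'c': 88}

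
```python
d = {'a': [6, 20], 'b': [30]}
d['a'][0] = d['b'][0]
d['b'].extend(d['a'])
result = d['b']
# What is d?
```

After line 1: d = {'a': [6, 20], 'b': [30]}
After line 2 (a[0] = b[0] = 30): d = {'a': [30, 20], 'b': [30]}
After line 3 (b.extend(a) appends [30, 20]): d = {'a': [30, 20], 'b': [30, 30, 20]}
After line 4: result = d['b'] = [30, 30, 20]

{'a': [30, 20], 'b': [30, 30, 20]}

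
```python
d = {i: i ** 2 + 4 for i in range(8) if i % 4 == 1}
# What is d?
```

{1: 5, 5: 29}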